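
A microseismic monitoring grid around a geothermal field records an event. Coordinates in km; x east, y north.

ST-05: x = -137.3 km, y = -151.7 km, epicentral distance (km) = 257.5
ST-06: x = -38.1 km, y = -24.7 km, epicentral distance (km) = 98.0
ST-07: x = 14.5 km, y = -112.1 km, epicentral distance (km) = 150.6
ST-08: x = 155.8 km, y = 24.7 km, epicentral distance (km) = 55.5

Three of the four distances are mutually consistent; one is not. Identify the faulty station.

ST-08

Solve using three stations at a time. Using ST-05, ST-06, ST-07 (subtract circle equations pairwise → linear system) gives (x, y) ≈ (38.3, 36.6).
Distances from that point to each station vs reported:
  ST-05: calculated 257.5 vs reported 257.5 → residual 0.0 km
  ST-06: calculated 98.0 vs reported 98.0 → residual 0.0 km
  ST-07: calculated 150.6 vs reported 150.6 → residual 0.0 km
  ST-08: calculated 118.1 vs reported 55.5 → residual 62.6 km
ST-05, ST-06, ST-07 are mutually consistent (residuals ≈ 0); ST-08 is off by 62.6 km.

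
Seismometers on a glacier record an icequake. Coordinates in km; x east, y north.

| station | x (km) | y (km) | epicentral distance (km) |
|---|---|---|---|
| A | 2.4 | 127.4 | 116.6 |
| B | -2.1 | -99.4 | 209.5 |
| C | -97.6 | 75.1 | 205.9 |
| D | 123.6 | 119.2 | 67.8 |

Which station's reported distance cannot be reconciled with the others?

Solve using three stations at a time. Using A, B, C (subtract circle equations pairwise → linear system) gives (x, y) ≈ (108.2, 78.6).
Distances from that point to each station vs reported:
  A: calculated 116.5 vs reported 116.6 → residual 0.1 km
  B: calculated 209.5 vs reported 209.5 → residual 0.0 km
  C: calculated 205.9 vs reported 205.9 → residual 0.0 km
  D: calculated 43.4 vs reported 67.8 → residual 24.4 km
A, B, C are mutually consistent (residuals ≈ 0); D is off by 24.4 km.

D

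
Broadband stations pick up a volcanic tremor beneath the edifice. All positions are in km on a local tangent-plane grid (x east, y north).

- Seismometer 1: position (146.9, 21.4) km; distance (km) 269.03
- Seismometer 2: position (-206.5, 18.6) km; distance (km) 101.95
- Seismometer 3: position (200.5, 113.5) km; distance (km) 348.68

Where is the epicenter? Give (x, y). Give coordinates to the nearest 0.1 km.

-117.1 km east, -30.4 km north

Circle about each station: (x − 146.9)² + (y − 21.4)² = 269.03²; (x + 206.5)² + (y − 18.6)² = 101.95²; (x − 200.5)² + (y − 113.5)² = 348.68².
Subtracting the Seismometer 1 equation from the Seismometer 2 and Seismometer 3 equations removes the quadratic terms:
-706.8 x − 5.6 y = 82933.98
107.2 x + 184.2 y = -18155.67
Solving the 2×2 system: x ≈ -117.1, y ≈ -30.4 km.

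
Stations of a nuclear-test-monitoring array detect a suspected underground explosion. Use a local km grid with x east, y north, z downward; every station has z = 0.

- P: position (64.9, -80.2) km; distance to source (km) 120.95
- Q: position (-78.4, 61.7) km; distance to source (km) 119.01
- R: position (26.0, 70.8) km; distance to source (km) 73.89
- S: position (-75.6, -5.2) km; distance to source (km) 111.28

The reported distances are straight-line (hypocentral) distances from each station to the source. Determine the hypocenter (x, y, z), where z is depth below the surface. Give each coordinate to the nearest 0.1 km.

(19.6, 19.0, 52.3)

Each station gives a sphere (x−x_i)² + (y−y_i)² + z² = d_i² (stations at z=0).
Subtracting the P sphere from Q and R: z² cancels, leaving linear equations in x and y:
-286.6 x + 283.8 y = -225.08
-77.8 x + 302.0 y = 4213.76
Solving: x ≈ 19.602, y ≈ 19.003 km (keep extra digits for the depth step; rounded: 19.6, 19.0).
Then from the P sphere: z² = 120.95² − (x − 64.9)² − (y + 80.2)² with x = 19.602, y = 19.003, so z ≈ 52.304 ≈ 52.3 km.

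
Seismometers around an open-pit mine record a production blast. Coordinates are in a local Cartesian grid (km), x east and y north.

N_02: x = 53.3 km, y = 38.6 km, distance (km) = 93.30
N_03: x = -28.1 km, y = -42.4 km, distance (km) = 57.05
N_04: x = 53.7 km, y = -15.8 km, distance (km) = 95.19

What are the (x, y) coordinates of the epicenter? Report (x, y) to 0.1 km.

x ≈ -36.7 km, y ≈ 14.0 km

Circle about each station: (x − 53.3)² + (y − 38.6)² = 93.30²; (x + 28.1)² + (y + 42.4)² = 57.05²; (x − 53.7)² + (y + 15.8)² = 95.19².
Subtracting the N_02 equation from the N_03 and N_04 equations removes the quadratic terms:
-162.8 x − 162.0 y = 3706.71
0.8 x − 108.8 y = -1553.77
Solving the 2×2 system: x ≈ -36.7, y ≈ 14.0 km.
Check against N_02 (with the unrounded x, y): √((x − 53.3)²+(y − 38.6)²) = 93.31 ≈ 93.30 km. ✓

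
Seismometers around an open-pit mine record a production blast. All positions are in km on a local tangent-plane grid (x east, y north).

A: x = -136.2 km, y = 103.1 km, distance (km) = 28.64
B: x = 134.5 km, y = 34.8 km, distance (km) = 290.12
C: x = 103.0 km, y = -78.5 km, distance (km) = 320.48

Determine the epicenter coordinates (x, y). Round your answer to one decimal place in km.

-139.0 km east, 131.6 km north

Circle about each station: (x + 136.2)² + (y − 103.1)² = 28.64²; (x − 134.5)² + (y − 34.8)² = 290.12²; (x − 103.0)² + (y + 78.5)² = 320.48².
Subtracting pairs of circle equations eliminates x²+y² and gives linear equations (the radical axes):
541.4 x − 136.6 y = -93228.12
478.4 x − 363.2 y = -114295.98
Solving the 2×2 system: x ≈ -139.0, y ≈ 131.6 km.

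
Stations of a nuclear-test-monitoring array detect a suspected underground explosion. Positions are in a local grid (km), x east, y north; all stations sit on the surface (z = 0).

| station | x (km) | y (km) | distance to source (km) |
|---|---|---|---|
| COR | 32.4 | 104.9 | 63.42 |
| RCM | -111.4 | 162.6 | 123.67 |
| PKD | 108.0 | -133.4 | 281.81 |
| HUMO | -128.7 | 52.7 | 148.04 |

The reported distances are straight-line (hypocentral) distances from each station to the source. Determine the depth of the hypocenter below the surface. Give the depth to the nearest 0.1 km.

48.3 km

Each station gives a sphere (x−x_i)² + (y−y_i)² + z² = d_i² (stations at z=0).
Subtracting the COR sphere from RCM and PKD: z² cancels, leaving linear equations in x and y:
-287.6 x + 115.4 y = 15522.78
151.2 x − 476.6 y = -57988.99
Solving: x ≈ -5.904, y ≈ 119.799 km (keep extra digits for the depth step; rounded: -5.9, 119.8).
Then from the COR sphere: z² = 63.42² − (x − 32.4)² − (y − 104.9)² with x = -5.904, y = 119.799, so z ≈ 48.300 ≈ 48.3 km.
Check against HUMO (with the unrounded solution): distance 148.03 ≈ 148.04 km. ✓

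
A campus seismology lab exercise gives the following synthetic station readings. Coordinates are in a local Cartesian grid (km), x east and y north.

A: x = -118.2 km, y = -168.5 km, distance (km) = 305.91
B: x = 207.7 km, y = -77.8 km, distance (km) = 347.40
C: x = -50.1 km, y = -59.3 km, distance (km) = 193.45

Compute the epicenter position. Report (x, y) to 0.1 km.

(-68.2, 133.3)

Circle about each station: (x + 118.2)² + (y + 168.5)² = 305.91²; (x − 207.7)² + (y + 77.8)² = 347.40²; (x + 50.1)² + (y + 59.3)² = 193.45².
Subtracting pairs of circle equations eliminates x²+y² and gives linear equations (the radical axes):
651.8 x + 181.4 y = -20277.19
136.2 x + 218.4 y = 19821.04
Solving the 2×2 system: x ≈ -68.2, y ≈ 133.3 km.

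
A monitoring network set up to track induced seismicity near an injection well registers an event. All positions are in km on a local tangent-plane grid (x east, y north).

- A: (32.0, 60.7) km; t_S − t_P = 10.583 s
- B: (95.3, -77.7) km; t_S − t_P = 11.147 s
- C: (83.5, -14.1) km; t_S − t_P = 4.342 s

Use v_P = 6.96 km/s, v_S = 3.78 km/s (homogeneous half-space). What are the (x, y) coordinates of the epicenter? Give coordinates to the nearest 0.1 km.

106.0 km east, 13.9 km north

Distance from S−P lag: d = Δt · v_P v_S / (v_P − v_S) = Δt · (6.96·3.78)/(6.96−3.78) ≈ 8.2732·Δt.
So d_A = 87.56, d_B = 92.22, d_C = 35.92 km.
Circle about each station: (x − 32.0)² + (y − 60.7)² = 87.56²; (x − 95.3)² + (y + 77.7)² = 92.22²; (x − 83.5)² + (y + 14.1)² = 35.92².
Subtracting the A equation from the B and C equations removes the quadratic terms:
126.6 x − 276.8 y = 9573.12
103.0 x − 149.6 y = 8839.08
Solving the 2×2 system: x ≈ 106.0, y ≈ 13.9 km.
Check against A (with the unrounded x, y): √((x − 32.0)²+(y − 60.7)²) = 87.56 ≈ 87.56 km. ✓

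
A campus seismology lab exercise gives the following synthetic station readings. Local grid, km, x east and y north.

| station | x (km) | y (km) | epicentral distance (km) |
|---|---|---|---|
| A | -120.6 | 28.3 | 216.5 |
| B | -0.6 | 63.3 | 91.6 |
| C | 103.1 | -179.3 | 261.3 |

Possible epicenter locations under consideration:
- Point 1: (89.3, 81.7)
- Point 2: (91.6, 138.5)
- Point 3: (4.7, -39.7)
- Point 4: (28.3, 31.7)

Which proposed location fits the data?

For each candidate, compare |candidate − station| to the reported distance:
Point 1: residuals A 0.1, B 0.2, C 0.1 → max 0.2 km
Point 2: residuals A 22.6, B 27.4, C 56.7 → max 56.7 km
Point 3: residuals A 73.9, B 11.5, C 90.5 → max 90.5 km
Point 4: residuals A 67.6, B 48.8, C 37.4 → max 67.6 km
Only Point 1 has all residuals ≈ 0.

Point 1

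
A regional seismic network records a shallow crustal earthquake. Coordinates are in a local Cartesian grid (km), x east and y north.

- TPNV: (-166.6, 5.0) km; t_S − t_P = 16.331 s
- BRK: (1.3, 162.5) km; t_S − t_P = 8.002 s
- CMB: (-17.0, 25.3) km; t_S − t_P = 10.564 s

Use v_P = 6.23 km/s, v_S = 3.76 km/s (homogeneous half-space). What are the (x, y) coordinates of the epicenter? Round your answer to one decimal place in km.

Distance from S−P lag: d = Δt · v_P v_S / (v_P − v_S) = Δt · (6.23·3.76)/(6.23−3.76) ≈ 9.4837·Δt.
So d_TPNV = 154.88, d_BRK = 75.89, d_CMB = 100.19 km.
Circle about each station: (x + 166.6)² + (y − 5.0)² = 154.88²; (x − 1.3)² + (y − 162.5)² = 75.89²; (x + 17.0)² + (y − 25.3)² = 100.19².
Subtracting the TPNV equation from the BRK and CMB equations removes the quadratic terms:
335.8 x + 315.0 y = 16855.90
299.2 x + 40.6 y = -12901.69
Solving the 2×2 system: x ≈ -58.9, y ≈ 116.3 km.

(-58.9, 116.3)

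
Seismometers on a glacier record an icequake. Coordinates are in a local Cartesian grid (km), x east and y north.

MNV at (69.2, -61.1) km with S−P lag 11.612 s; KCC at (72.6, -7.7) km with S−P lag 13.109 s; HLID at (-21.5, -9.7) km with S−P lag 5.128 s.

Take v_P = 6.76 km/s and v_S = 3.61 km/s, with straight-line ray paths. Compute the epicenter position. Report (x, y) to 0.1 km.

Distance from S−P lag: d = Δt · v_P v_S / (v_P − v_S) = Δt · (6.76·3.61)/(6.76−3.61) ≈ 7.7472·Δt.
So d_MNV = 89.96, d_KCC = 101.56, d_HLID = 39.73 km.
Circle about each station: (x − 69.2)² + (y + 61.1)² = 89.96²; (x − 72.6)² + (y + 7.7)² = 101.56²; (x + 21.5)² + (y + 9.7)² = 39.73².
Subtracting pairs of circle equations eliminates x²+y² and gives linear equations (the radical axes):
6.8 x + 106.8 y = -5413.43
-181.4 x + 102.8 y = -1451.18
Solving the 2×2 system: x ≈ -20.0, y ≈ -49.4 km.

-20.0 km east, -49.4 km north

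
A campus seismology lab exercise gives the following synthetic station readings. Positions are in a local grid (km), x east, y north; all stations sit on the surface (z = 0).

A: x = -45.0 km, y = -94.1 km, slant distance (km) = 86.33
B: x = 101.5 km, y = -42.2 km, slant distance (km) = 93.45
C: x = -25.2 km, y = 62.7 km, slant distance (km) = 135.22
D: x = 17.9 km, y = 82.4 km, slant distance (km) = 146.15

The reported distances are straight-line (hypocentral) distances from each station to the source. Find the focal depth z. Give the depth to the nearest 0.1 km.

z ≈ 43.2 km

Each station gives a sphere (x−x_i)² + (y−y_i)² + z² = d_i² (stations at z=0).
Subtracting the A sphere from B and C: z² cancels, leaving linear equations in x and y:
293.0 x + 103.8 y = -76.75
39.6 x + 313.6 y = -17145.06
Solving: x ≈ 20.001, y ≈ -57.197 km (keep extra digits for the depth step; rounded: 20.0, -57.2).
Then from the A sphere: z² = 86.33² − (x + 45.0)² − (y + 94.1)² with x = 20.001, y = -57.197, so z ≈ 43.196 ≈ 43.2 km.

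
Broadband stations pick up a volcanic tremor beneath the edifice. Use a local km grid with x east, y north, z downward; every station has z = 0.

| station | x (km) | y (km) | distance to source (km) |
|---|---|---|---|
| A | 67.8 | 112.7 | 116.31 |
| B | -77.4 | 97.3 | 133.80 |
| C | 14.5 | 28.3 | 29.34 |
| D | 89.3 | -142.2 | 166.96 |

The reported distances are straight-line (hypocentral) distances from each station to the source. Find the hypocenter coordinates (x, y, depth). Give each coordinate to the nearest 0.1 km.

Each station gives a sphere (x−x_i)² + (y−y_i)² + z² = d_i² (stations at z=0).
Subtracting the A sphere from B and C: z² cancels, leaving linear equations in x and y:
-290.4 x − 30.8 y = -6214.50
-106.6 x − 168.8 y = -3619.81
Solving: x ≈ 20.498, y ≈ 8.499 km (keep extra digits for the depth step; rounded: 20.5, 8.5).
Then from the A sphere: z² = 116.31² − (x − 67.8)² − (y − 112.7)² with x = 20.498, y = 8.499, so z ≈ 20.801 ≈ 20.8 km.

(20.5, 8.5, 20.8)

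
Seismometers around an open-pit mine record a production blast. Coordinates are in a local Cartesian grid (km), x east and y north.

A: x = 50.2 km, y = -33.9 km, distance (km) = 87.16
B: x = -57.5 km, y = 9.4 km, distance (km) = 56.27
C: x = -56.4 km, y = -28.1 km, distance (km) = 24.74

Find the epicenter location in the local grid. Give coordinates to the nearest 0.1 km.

Circle about each station: (x − 50.2)² + (y + 33.9)² = 87.16²; (x + 57.5)² + (y − 9.4)² = 56.27²; (x + 56.4)² + (y + 28.1)² = 24.74².
Subtracting the A equation from the B and C equations removes the quadratic terms:
-215.4 x + 86.6 y = 4155.91
-213.2 x + 11.6 y = 7286.12
Solving the 2×2 system: x ≈ -36.5, y ≈ -42.8 km.
Check against A (with the unrounded x, y): √((x − 50.2)²+(y + 33.9)²) = 87.16 ≈ 87.16 km. ✓

-36.5 km east, -42.8 km north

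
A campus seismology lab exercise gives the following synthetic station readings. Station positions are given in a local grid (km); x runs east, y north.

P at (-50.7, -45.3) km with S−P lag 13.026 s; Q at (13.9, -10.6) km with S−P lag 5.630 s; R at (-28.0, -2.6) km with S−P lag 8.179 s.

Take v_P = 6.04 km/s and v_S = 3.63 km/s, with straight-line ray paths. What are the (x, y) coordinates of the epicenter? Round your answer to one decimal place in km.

Distance from S−P lag: d = Δt · v_P v_S / (v_P − v_S) = Δt · (6.04·3.63)/(6.04−3.63) ≈ 9.0976·Δt.
So d_P = 118.51, d_Q = 51.22, d_R = 74.41 km.
Circle about each station: (x + 50.7)² + (y + 45.3)² = 118.51²; (x − 13.9)² + (y + 10.6)² = 51.22²; (x + 28.0)² + (y + 2.6)² = 74.41².
Subtracting pairs of circle equations eliminates x²+y² and gives linear equations (the radical axes):
129.2 x + 69.4 y = 7104.12
45.4 x + 85.4 y = 4675.95
Solving the 2×2 system: x ≈ 35.8, y ≈ 35.7 km.
Check against P (with the unrounded x, y): √((x + 50.7)²+(y + 45.3)²) = 118.52 ≈ 118.51 km. ✓

(35.8, 35.7)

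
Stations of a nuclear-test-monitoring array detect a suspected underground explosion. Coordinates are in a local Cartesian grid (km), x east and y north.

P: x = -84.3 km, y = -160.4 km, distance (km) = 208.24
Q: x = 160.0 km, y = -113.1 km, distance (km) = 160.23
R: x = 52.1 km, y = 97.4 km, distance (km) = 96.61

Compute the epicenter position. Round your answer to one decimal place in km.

(47.4, 0.9)

Circle about each station: (x + 84.3)² + (y + 160.4)² = 208.24²; (x − 160.0)² + (y + 113.1)² = 160.23²; (x − 52.1)² + (y − 97.4)² = 96.61².
Subtracting the P equation from the Q and R equations removes the quadratic terms:
488.6 x + 94.6 y = 23247.20
272.8 x + 515.6 y = 13396.93
Solving the 2×2 system: x ≈ 47.4, y ≈ 0.9 km.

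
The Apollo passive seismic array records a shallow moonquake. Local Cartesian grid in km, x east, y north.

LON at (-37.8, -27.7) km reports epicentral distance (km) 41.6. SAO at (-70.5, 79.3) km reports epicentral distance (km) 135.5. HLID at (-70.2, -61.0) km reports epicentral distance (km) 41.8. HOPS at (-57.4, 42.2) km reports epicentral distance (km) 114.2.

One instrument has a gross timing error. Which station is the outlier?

Solve using three stations at a time. Using LON, HLID, HOPS (subtract circle equations pairwise → linear system) gives (x, y) ≈ (-29.0, -68.4).
Distances from that point to each station vs reported:
  LON: calculated 41.7 vs reported 41.6 → residual 0.1 km
  SAO: calculated 153.5 vs reported 135.5 → residual 18.0 km
  HLID: calculated 41.9 vs reported 41.8 → residual 0.1 km
  HOPS: calculated 114.2 vs reported 114.2 → residual 0.0 km
LON, HLID, HOPS are mutually consistent (residuals ≈ 0); SAO is off by 18.0 km.

SAO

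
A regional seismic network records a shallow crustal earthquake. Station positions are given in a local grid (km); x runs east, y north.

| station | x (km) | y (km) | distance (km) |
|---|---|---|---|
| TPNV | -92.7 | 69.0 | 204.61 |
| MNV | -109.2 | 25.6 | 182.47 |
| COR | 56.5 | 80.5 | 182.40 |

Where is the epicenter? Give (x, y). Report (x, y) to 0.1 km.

Circle about each station: (x + 92.7)² + (y − 69.0)² = 204.61²; (x + 109.2)² + (y − 25.6)² = 182.47²; (x − 56.5)² + (y − 80.5)² = 182.40².
Subtracting the TPNV equation from the MNV and COR equations removes the quadratic terms:
-33.0 x − 86.8 y = 7795.66
298.4 x + 23.0 y = 4913.70
Solving the 2×2 system: x ≈ 24.1, y ≈ -99.0 km.
Check against TPNV (with the unrounded x, y): √((x + 92.7)²+(y − 69.0)²) = 204.59 ≈ 204.61 km. ✓

x ≈ 24.1 km, y ≈ -99.0 km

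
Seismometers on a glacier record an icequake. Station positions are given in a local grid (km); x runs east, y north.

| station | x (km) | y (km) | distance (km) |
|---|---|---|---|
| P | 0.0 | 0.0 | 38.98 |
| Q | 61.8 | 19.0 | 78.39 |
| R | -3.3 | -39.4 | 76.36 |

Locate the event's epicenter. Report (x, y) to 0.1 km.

-14.7 km east, 36.1 km north

Circle about each station: x² + y² = 38.98²; (x − 61.8)² + (y − 19.0)² = 78.39²; (x + 3.3)² + (y + 39.4)² = 76.36².
Subtracting pairs of circle equations eliminates x²+y² and gives linear equations (the radical axes):
123.6 x + 38.0 y = -445.31
-6.6 x − 78.8 y = -2748.16
Solving the 2×2 system: x ≈ -14.7, y ≈ 36.1 km.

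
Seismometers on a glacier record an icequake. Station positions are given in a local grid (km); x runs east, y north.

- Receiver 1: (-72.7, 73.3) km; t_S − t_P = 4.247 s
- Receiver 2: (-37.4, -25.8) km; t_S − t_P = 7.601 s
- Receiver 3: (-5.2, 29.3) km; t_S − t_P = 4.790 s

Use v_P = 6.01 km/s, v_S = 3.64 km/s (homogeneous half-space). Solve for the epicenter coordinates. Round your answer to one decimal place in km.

Distance from S−P lag: d = Δt · v_P v_S / (v_P − v_S) = Δt · (6.01·3.64)/(6.01−3.64) ≈ 9.2305·Δt.
So d_Receiver 1 = 39.20, d_Receiver 2 = 70.16, d_Receiver 3 = 44.21 km.
Circle about each station: (x + 72.7)² + (y − 73.3)² = 39.20²; (x + 37.4)² + (y + 25.8)² = 70.16²; (x + 5.2)² + (y − 29.3)² = 44.21².
Subtracting pairs of circle equations eliminates x²+y² and gives linear equations (the radical axes):
70.6 x − 198.2 y = -11979.57
135.0 x − 88.0 y = -10190.53
Solving the 2×2 system: x ≈ -47.0, y ≈ 43.7 km.

-47.0 km east, 43.7 km north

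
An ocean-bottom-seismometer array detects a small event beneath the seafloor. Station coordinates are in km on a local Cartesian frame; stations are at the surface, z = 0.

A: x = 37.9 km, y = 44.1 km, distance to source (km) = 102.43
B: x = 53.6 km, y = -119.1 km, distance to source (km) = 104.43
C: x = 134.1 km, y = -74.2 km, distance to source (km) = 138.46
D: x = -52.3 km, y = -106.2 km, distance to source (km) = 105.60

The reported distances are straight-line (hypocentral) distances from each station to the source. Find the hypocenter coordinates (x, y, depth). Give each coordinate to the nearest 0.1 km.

Each station gives a sphere (x−x_i)² + (y−y_i)² + z² = d_i² (stations at z=0).
Subtracting the A sphere from B and C: z² cancels, leaving linear equations in x and y:
31.4 x − 326.4 y = 13262.83
192.4 x − 236.6 y = 11427.96
Solving: x ≈ 10.694, y ≈ -39.605 km (keep extra digits for the depth step; rounded: 10.7, -39.6).
Then from the A sphere: z² = 102.43² − (x − 37.9)² − (y − 44.1)² with x = 10.694, y = -39.605, so z ≈ 52.395 ≈ 52.4 km.
Check against D (with the unrounded solution): distance 105.59 ≈ 105.60 km. ✓

(10.7, -39.6, 52.4)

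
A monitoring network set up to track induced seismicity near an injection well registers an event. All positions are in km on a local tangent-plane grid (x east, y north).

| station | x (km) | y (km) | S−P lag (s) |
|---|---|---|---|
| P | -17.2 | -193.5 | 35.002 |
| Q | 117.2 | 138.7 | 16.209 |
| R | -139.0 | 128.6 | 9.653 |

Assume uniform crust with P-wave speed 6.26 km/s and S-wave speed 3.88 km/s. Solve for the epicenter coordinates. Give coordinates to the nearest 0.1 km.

Distance from S−P lag: d = Δt · v_P v_S / (v_P − v_S) = Δt · (6.26·3.88)/(6.26−3.88) ≈ 10.2054·Δt.
So d_P = 357.21, d_Q = 165.42, d_R = 98.51 km.
Circle about each station: (x + 17.2)² + (y + 193.5)² = 357.21²; (x − 117.2)² + (y − 138.7)² = 165.42²; (x + 139.0)² + (y − 128.6)² = 98.51².
Subtracting the P equation from the Q and R equations removes the quadratic terms:
268.8 x + 664.4 y = 95470.65
-243.6 x + 644.2 y = 116015.63
Solving the 2×2 system: x ≈ -46.5, y ≈ 162.5 km.

-46.5 km east, 162.5 km north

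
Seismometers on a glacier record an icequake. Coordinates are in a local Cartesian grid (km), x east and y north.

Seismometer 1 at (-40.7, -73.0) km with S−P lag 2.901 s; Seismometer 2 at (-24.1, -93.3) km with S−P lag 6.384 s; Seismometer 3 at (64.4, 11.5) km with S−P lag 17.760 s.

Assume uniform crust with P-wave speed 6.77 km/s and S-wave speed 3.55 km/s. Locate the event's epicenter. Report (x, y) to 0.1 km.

(-50.9, -53.9)

Distance from S−P lag: d = Δt · v_P v_S / (v_P − v_S) = Δt · (6.77·3.55)/(6.77−3.55) ≈ 7.4638·Δt.
So d_Seismometer 1 = 21.65, d_Seismometer 2 = 47.65, d_Seismometer 3 = 132.56 km.
Circle about each station: (x + 40.7)² + (y + 73.0)² = 21.65²; (x + 24.1)² + (y + 93.3)² = 47.65²; (x − 64.4)² + (y − 11.5)² = 132.56².
Subtracting the Seismometer 1 equation from the Seismometer 2 and Seismometer 3 equations removes the quadratic terms:
33.2 x − 40.6 y = 498.41
210.2 x + 169.0 y = -19809.31
Solving the 2×2 system: x ≈ -50.9, y ≈ -53.9 km.
Check against Seismometer 1 (with the unrounded x, y): √((x + 40.7)²+(y + 73.0)²) = 21.65 ≈ 21.65 km. ✓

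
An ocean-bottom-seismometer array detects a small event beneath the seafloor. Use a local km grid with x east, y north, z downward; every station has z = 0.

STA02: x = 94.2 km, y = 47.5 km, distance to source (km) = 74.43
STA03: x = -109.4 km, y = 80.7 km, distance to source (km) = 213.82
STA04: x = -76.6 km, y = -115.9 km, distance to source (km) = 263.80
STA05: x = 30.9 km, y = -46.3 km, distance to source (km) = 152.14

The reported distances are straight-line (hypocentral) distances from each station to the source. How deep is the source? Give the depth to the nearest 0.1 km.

Each station gives a sphere (x−x_i)² + (y−y_i)² + z² = d_i² (stations at z=0).
Subtracting the STA02 sphere from STA03 and STA04: z² cancels, leaving linear equations in x and y:
-407.2 x + 66.4 y = -32828.21
-341.6 x − 326.8 y = -55880.14
Solving: x ≈ 92.701, y ≈ 74.092 km (keep extra digits for the depth step; rounded: 92.7, 74.1).
Then from the STA02 sphere: z² = 74.43² − (x − 94.2)² − (y − 47.5)² with x = 92.701, y = 74.092, so z ≈ 69.501 ≈ 69.5 km.

69.5 km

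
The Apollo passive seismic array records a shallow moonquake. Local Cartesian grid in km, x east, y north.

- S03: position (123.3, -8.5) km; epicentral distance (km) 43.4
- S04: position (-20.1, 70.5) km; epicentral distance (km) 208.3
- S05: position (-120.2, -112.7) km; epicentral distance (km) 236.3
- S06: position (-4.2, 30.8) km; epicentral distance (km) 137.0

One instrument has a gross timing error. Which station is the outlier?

Solve using three stations at a time. Using S03, S05, S06 (subtract circle equations pairwise → linear system) gives (x, y) ≈ (107.3, -48.8).
Distances from that point to each station vs reported:
  S03: calculated 43.4 vs reported 43.4 → residual 0.0 km
  S04: calculated 174.5 vs reported 208.3 → residual 33.8 km
  S05: calculated 236.3 vs reported 236.3 → residual 0.0 km
  S06: calculated 137.0 vs reported 137.0 → residual 0.0 km
S03, S05, S06 are mutually consistent (residuals ≈ 0); S04 is off by 33.8 km.

S04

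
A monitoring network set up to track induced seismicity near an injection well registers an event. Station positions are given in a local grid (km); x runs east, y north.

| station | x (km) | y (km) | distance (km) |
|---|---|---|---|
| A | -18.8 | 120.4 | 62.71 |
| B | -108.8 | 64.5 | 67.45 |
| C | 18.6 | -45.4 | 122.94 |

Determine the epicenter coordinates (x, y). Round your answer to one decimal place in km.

Circle about each station: (x + 18.8)² + (y − 120.4)² = 62.71²; (x + 108.8)² + (y − 64.5)² = 67.45²; (x − 18.6)² + (y + 45.4)² = 122.94².
Subtracting pairs of circle equations eliminates x²+y² and gives linear equations (the radical axes):
-180.0 x − 111.8 y = 531.13
74.8 x − 331.6 y = -23624.18
Solving the 2×2 system: x ≈ -41.4, y ≈ 61.9 km.

-41.4 km east, 61.9 km north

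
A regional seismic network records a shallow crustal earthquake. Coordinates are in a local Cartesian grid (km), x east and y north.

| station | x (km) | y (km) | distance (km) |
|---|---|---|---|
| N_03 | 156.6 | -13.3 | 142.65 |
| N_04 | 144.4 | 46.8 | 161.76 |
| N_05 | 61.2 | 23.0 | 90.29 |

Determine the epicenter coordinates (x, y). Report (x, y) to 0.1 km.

Circle about each station: (x − 156.6)² + (y + 13.3)² = 142.65²; (x − 144.4)² + (y − 46.8)² = 161.76²; (x − 61.2)² + (y − 23.0)² = 90.29².
Subtracting the N_03 equation from the N_04 and N_05 equations removes the quadratic terms:
-24.4 x + 120.2 y = -7476.13
-190.8 x + 72.6 y = -8229.27
Solving the 2×2 system: x ≈ 21.1, y ≈ -57.9 km.
Check against N_03 (with the unrounded x, y): √((x − 156.6)²+(y + 13.3)²) = 142.66 ≈ 142.65 km. ✓

x ≈ 21.1 km, y ≈ -57.9 km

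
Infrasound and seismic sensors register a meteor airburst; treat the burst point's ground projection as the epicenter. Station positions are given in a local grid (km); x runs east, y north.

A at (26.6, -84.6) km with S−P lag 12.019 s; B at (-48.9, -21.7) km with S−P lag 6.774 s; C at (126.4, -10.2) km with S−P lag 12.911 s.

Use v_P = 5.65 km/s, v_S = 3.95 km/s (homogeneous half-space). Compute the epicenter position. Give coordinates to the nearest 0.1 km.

x ≈ -25.9 km, y ≈ 64.2 km

Distance from S−P lag: d = Δt · v_P v_S / (v_P − v_S) = Δt · (5.65·3.95)/(5.65−3.95) ≈ 13.1279·Δt.
So d_A = 157.78, d_B = 88.93, d_C = 169.49 km.
Circle about each station: (x − 26.6)² + (y + 84.6)² = 157.78²; (x + 48.9)² + (y + 21.7)² = 88.93²; (x − 126.4)² + (y + 10.2)² = 169.49².
Subtracting the A equation from the B and C equations removes the quadratic terms:
-151.0 x + 125.8 y = 11983.36
199.6 x + 148.8 y = 4383.95
Solving the 2×2 system: x ≈ -25.9, y ≈ 64.2 km.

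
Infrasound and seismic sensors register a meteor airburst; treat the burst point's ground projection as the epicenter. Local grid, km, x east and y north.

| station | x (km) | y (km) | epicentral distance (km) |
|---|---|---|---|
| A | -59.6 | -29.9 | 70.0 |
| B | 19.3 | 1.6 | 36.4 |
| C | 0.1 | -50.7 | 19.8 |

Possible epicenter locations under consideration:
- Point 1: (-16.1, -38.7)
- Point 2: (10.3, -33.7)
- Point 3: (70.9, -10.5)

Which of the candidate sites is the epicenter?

Point 2

For each candidate, compare |candidate − station| to the reported distance:
Point 1: residuals A 25.6, B 17.2, C 0.4 → max 25.6 km
Point 2: residuals A 0.0, B 0.0, C 0.0 → max 0.0 km
Point 3: residuals A 61.9, B 16.6, C 61.6 → max 61.9 km
Only Point 2 has all residuals ≈ 0.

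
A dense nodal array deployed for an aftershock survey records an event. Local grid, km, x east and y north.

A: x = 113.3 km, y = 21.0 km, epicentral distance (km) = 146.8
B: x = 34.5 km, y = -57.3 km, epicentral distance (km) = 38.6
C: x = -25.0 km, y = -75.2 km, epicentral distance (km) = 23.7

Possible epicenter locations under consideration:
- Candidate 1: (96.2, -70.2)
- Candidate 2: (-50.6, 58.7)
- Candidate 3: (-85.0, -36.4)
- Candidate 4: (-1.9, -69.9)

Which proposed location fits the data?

Candidate 4

For each candidate, compare |candidate − station| to the reported distance:
Candidate 1: residuals A 54.0, B 24.4, C 97.6 → max 97.6 km
Candidate 2: residuals A 21.4, B 105.3, C 112.6 → max 112.6 km
Candidate 3: residuals A 59.6, B 82.7, C 47.8 → max 82.7 km
Candidate 4: residuals A 0.1, B 0.1, C 0.0 → max 0.1 km
Only Candidate 4 has all residuals ≈ 0.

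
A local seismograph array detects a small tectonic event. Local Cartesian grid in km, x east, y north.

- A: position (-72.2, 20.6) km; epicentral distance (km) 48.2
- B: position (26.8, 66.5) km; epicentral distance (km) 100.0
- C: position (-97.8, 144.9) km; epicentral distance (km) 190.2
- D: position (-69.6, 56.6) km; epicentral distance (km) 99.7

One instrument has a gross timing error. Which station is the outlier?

Solve using three stations at a time. Using B, C, D (subtract circle equations pairwise → linear system) gives (x, y) ≈ (-12.8, -25.2).
Distances from that point to each station vs reported:
  A: calculated 75.0 vs reported 48.2 → residual 26.8 km
  B: calculated 99.9 vs reported 100.0 → residual 0.1 km
  C: calculated 190.1 vs reported 190.2 → residual 0.1 km
  D: calculated 99.6 vs reported 99.7 → residual 0.1 km
B, C, D are mutually consistent (residuals ≈ 0); A is off by 26.8 km.

A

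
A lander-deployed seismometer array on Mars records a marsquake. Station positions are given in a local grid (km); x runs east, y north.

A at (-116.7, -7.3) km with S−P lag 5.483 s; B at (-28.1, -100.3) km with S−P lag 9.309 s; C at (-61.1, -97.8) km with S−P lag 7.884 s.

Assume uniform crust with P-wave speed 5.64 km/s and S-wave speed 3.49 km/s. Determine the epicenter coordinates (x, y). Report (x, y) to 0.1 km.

x ≈ -70.2 km, y ≈ -26.2 km

Distance from S−P lag: d = Δt · v_P v_S / (v_P − v_S) = Δt · (5.64·3.49)/(5.64−3.49) ≈ 9.1552·Δt.
So d_A = 50.20, d_B = 85.23, d_C = 72.18 km.
Circle about each station: (x + 116.7)² + (y + 7.3)² = 50.20²; (x + 28.1)² + (y + 100.3)² = 85.23²; (x + 61.1)² + (y + 97.8)² = 72.18².
Subtracting pairs of circle equations eliminates x²+y² and gives linear equations (the radical axes):
177.2 x − 186.0 y = -7566.59
111.2 x − 181.0 y = -3064.04
Solving the 2×2 system: x ≈ -70.2, y ≈ -26.2 km.
Check against A (with the unrounded x, y): √((x + 116.7)²+(y + 7.3)²) = 50.19 ≈ 50.20 km. ✓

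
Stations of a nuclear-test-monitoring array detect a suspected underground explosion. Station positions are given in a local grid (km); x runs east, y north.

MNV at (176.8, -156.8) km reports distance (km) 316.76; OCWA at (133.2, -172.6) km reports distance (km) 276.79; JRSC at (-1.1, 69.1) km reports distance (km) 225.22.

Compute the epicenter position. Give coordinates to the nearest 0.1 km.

Circle about each station: (x − 176.8)² + (y + 156.8)² = 316.76²; (x − 133.2)² + (y + 172.6)² = 276.79²; (x + 1.1)² + (y − 69.1)² = 225.22².
Subtracting the MNV equation from the OCWA and JRSC equations removes the quadratic terms:
-87.2 x − 31.6 y = 15412.71
-355.8 x + 451.8 y = -1455.61
Solving the 2×2 system: x ≈ -136.6, y ≈ -110.8 km.

x ≈ -136.6 km, y ≈ -110.8 km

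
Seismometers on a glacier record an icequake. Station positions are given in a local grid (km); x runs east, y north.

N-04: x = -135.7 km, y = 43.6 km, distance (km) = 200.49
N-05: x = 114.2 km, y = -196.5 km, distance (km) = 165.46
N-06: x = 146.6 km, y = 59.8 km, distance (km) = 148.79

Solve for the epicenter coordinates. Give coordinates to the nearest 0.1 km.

Circle about each station: (x + 135.7)² + (y − 43.6)² = 200.49²; (x − 114.2)² + (y + 196.5)² = 165.46²; (x − 146.6)² + (y − 59.8)² = 148.79².
Subtracting the N-04 equation from the N-05 and N-06 equations removes the quadratic terms:
499.8 x − 480.2 y = 44157.67
564.6 x + 32.4 y = 22809.93
Solving the 2×2 system: x ≈ 43.1, y ≈ -47.1 km.
Check against N-04 (with the unrounded x, y): √((x + 135.7)²+(y − 43.6)²) = 200.49 ≈ 200.49 km. ✓

x ≈ 43.1 km, y ≈ -47.1 km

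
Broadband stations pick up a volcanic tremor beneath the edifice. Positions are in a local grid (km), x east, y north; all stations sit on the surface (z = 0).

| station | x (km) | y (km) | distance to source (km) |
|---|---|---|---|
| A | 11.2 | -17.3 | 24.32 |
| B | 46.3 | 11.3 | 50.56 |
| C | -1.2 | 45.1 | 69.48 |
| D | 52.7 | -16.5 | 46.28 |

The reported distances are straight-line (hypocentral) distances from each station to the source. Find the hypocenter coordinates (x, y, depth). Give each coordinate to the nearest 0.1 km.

Each station gives a sphere (x−x_i)² + (y−y_i)² + z² = d_i² (stations at z=0).
Subtracting the A sphere from B and C: z² cancels, leaving linear equations in x and y:
70.2 x + 57.2 y = -118.20
-24.8 x + 124.8 y = -2625.29
Solving: x ≈ 13.303, y ≈ -18.392 km (keep extra digits for the depth step; rounded: 13.3, -18.4).
Then from the A sphere: z² = 24.32² − (x − 11.2)² − (y + 17.3)² with x = 13.303, y = -18.392, so z ≈ 24.204 ≈ 24.2 km.

(13.3, -18.4, 24.2)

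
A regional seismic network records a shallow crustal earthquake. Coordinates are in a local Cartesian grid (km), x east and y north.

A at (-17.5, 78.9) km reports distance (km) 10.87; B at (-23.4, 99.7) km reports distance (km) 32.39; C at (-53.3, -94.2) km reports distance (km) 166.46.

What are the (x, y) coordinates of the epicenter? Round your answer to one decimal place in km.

Circle about each station: (x + 17.5)² + (y − 78.9)² = 10.87²; (x + 23.4)² + (y − 99.7)² = 32.39²; (x + 53.3)² + (y + 94.2)² = 166.46².
Subtracting pairs of circle equations eliminates x²+y² and gives linear equations (the radical axes):
-11.8 x + 41.6 y = 3025.23
-71.6 x − 346.2 y = -22407.70
Solving the 2×2 system: x ≈ -16.3, y ≈ 68.1 km.
Check against A (with the unrounded x, y): √((x + 17.5)²+(y − 78.9)²) = 10.87 ≈ 10.87 km. ✓

(-16.3, 68.1)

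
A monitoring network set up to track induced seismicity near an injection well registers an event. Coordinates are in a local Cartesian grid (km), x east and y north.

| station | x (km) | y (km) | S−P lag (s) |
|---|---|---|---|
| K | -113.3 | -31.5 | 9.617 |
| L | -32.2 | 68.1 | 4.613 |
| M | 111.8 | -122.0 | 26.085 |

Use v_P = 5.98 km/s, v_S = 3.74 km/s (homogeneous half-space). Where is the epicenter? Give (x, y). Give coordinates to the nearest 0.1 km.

(-77.0, 57.4)

Distance from S−P lag: d = Δt · v_P v_S / (v_P − v_S) = Δt · (5.98·3.74)/(5.98−3.74) ≈ 9.9845·Δt.
So d_K = 96.02, d_L = 46.06, d_M = 260.44 km.
Circle about each station: (x + 113.3)² + (y + 31.5)² = 96.02²; (x + 32.2)² + (y − 68.1)² = 46.06²; (x − 111.8)² + (y + 122.0)² = 260.44².
Subtracting the K equation from the L and M equations removes the quadratic terms:
162.2 x + 199.2 y = -1056.37
450.2 x − 181.0 y = -45055.05
Solving the 2×2 system: x ≈ -77.0, y ≈ 57.4 km.
Check against K (with the unrounded x, y): √((x + 113.3)²+(y + 31.5)²) = 96.02 ≈ 96.02 km. ✓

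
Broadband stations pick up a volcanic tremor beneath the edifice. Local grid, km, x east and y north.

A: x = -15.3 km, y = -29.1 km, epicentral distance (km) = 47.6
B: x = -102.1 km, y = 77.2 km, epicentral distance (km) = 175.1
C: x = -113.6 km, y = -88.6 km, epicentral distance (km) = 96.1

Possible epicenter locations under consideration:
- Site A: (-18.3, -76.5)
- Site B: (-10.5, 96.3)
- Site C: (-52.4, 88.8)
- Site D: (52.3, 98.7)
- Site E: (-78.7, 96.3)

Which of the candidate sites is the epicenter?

For each candidate, compare |candidate − station| to the reported distance:
Site A: residuals A 0.1, B 0.0, C 0.0 → max 0.1 km
Site B: residuals A 77.9, B 81.5, C 115.6 → max 115.6 km
Site C: residuals A 76.0, B 124.1, C 91.6 → max 124.1 km
Site D: residuals A 97.0, B 19.2, C 154.1 → max 154.1 km
Site E: residuals A 92.9, B 144.9, C 92.1 → max 144.9 km
Only Site A has all residuals ≈ 0.

Site A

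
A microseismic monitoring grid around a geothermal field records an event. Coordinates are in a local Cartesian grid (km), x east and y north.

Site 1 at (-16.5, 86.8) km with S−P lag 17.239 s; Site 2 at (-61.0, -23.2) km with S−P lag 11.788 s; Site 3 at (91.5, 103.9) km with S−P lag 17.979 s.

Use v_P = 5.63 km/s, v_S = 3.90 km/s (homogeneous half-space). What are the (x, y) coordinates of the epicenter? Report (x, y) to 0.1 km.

Distance from S−P lag: d = Δt · v_P v_S / (v_P − v_S) = Δt · (5.63·3.90)/(5.63−3.90) ≈ 12.6919·Δt.
So d_Site 1 = 218.80, d_Site 2 = 149.61, d_Site 3 = 228.19 km.
Circle about each station: (x + 16.5)² + (y − 86.8)² = 218.80²; (x + 61.0)² + (y + 23.2)² = 149.61²; (x − 91.5)² + (y − 103.9)² = 228.19².
Subtracting pairs of circle equations eliminates x²+y² and gives linear equations (the radical axes):
-89.0 x − 220.0 y = 21943.04
216.0 x + 34.2 y = 7163.73
Solving the 2×2 system: x ≈ 52.3, y ≈ -120.9 km.

52.3 km east, -120.9 km north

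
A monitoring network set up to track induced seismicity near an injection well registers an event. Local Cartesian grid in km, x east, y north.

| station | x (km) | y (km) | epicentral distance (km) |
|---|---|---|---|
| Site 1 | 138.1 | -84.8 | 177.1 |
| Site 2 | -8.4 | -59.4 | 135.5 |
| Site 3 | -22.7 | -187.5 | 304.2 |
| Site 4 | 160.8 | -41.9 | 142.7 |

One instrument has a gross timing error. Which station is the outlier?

Site 2

Solve using three stations at a time. Using Site 1, Site 3, Site 4 (subtract circle equations pairwise → linear system) gives (x, y) ≈ (104.3, 88.8).
Distances from that point to each station vs reported:
  Site 1: calculated 176.9 vs reported 177.1 → residual 0.2 km
  Site 2: calculated 186.1 vs reported 135.5 → residual 50.6 km
  Site 3: calculated 304.1 vs reported 304.2 → residual 0.1 km
  Site 4: calculated 142.4 vs reported 142.7 → residual 0.3 km
Site 1, Site 3, Site 4 are mutually consistent (residuals ≈ 0); Site 2 is off by 50.6 km.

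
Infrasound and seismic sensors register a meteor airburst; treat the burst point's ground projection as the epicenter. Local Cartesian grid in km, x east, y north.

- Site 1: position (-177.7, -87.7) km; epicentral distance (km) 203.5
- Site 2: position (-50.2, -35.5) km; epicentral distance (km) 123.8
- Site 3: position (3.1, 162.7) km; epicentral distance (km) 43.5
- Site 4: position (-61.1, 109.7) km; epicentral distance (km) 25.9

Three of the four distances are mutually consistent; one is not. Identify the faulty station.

Solve using three stations at a time. Using Site 1, Site 2, Site 4 (subtract circle equations pairwise → linear system) gives (x, y) ≈ (-72.2, 86.3).
Distances from that point to each station vs reported:
  Site 1: calculated 203.5 vs reported 203.5 → residual 0.0 km
  Site 2: calculated 123.8 vs reported 123.8 → residual 0.0 km
  Site 3: calculated 107.3 vs reported 43.5 → residual 63.8 km
  Site 4: calculated 25.9 vs reported 25.9 → residual 0.0 km
Site 1, Site 2, Site 4 are mutually consistent (residuals ≈ 0); Site 3 is off by 63.8 km.

Site 3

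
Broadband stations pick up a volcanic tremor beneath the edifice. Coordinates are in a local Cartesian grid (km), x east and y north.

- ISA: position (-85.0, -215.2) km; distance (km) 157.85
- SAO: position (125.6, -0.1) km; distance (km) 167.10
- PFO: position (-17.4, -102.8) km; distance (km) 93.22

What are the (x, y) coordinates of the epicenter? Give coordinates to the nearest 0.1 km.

Circle about each station: (x + 85.0)² + (y + 215.2)² = 157.85²; (x − 125.6)² + (y + 0.1)² = 167.10²; (x + 17.4)² + (y + 102.8)² = 93.22².
Subtracting the ISA equation from the SAO and PFO equations removes the quadratic terms:
421.2 x + 430.2 y = -40766.46
135.2 x + 224.8 y = -26438.79
Solving the 2×2 system: x ≈ 60.5, y ≈ -154.0 km.

(60.5, -154.0)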